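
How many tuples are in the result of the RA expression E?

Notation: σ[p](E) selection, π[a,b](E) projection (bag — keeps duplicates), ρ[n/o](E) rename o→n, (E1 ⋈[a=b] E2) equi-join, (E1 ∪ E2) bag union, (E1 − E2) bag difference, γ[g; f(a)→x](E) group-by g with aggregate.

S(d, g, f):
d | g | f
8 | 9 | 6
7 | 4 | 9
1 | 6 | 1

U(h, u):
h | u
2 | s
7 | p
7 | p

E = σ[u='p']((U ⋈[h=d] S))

Stepwise |·|:
  U → 3
  S → 3
  (U ⋈[h=d] S) → 2
  σ[u='p']((U ⋈[h=d] S)) → 2

|E| = 2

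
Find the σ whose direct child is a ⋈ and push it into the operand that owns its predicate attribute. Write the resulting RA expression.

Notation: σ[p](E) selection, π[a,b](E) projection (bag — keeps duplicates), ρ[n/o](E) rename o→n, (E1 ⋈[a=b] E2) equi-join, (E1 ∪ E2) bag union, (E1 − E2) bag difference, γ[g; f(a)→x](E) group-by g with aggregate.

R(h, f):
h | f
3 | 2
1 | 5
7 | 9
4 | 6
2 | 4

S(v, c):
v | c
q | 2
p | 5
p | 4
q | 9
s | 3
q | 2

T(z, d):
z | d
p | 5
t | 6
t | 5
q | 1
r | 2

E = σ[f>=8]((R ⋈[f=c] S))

σ filters on f, owned by the left side.
E' = (σ[f>=8](R) ⋈[f=c] S)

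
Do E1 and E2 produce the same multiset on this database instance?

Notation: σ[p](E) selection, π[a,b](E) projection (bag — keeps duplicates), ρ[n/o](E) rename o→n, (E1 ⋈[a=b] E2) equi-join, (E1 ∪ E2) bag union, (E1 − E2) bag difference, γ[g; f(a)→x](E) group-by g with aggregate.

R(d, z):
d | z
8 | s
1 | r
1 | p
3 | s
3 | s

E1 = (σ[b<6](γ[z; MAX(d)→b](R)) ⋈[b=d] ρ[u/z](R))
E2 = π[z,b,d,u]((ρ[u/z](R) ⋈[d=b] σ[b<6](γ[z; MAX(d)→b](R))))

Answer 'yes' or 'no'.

E1 per-node cardinality:
  R → 5
  γ[z; MAX(d)→b](R) → 3
  σ[b<6](γ[z; MAX(d)→b](R)) → 2
  R → 5
  ρ[u/z](R) → 5
  (σ[b<6](γ[z; MAX(d)→b](R)) ⋈[b=d] ρ[u/z](R)) → 4
E2 per-node cardinality:
  R → 5
  ρ[u/z](R) → 5
  R → 5
  γ[z; MAX(d)→b](R) → 3
  σ[b<6](γ[z; MAX(d)→b](R)) → 2
  (ρ[u/z](R) ⋈[d=b] σ[b<6](γ[z; MAX(d)→b](R))) → 4
  π[z,b,d,u]((ρ[u/z](R) ⋈[d=b] σ[b<6](γ[z; MAX(d)→b](R)))) → 4

E1 and E2 produce the same multiset:
z | b | d | u
p | 1 | 1 | p
p | 1 | 1 | r
r | 1 | 1 | p
r | 1 | 1 | r

yes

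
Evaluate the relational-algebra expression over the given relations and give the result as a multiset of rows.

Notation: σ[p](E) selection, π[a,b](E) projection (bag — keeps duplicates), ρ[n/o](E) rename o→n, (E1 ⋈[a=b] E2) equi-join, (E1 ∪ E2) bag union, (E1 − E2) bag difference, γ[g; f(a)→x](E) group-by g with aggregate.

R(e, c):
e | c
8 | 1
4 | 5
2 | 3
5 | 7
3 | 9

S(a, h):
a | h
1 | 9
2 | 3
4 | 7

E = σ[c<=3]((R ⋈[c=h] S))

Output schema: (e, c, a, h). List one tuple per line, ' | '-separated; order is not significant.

Subexpression sizes:
  R → 5
  S → 3
  (R ⋈[c=h] S) → 3
  σ[c<=3]((R ⋈[c=h] S)) → 1

== RESULT ==
e | c | a | h
2 | 3 | 2 | 3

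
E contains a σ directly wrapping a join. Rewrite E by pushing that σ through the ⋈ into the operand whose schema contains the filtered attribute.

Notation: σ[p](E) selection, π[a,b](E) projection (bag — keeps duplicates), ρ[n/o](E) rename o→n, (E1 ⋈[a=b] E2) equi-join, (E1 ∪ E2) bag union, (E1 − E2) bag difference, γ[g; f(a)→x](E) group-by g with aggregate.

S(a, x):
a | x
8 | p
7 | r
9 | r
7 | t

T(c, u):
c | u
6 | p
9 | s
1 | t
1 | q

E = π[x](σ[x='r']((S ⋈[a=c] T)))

σ filters on x, owned by the left side.
E' = π[x]((σ[x='r'](S) ⋈[a=c] T))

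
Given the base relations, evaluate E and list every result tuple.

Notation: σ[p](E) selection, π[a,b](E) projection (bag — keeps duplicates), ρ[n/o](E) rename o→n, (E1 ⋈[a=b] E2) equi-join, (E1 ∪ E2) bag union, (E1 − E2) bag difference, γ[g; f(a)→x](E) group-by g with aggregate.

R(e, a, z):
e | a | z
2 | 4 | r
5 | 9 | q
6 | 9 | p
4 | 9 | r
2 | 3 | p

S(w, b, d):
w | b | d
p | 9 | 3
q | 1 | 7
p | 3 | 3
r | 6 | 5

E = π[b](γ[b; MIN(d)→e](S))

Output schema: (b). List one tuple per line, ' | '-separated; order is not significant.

Stepwise |·|:
  S → 4
  γ[b; MIN(d)→e](S) → 4
  π[b](γ[b; MIN(d)→e](S)) → 4

== RESULT ==
b
1
3
6
9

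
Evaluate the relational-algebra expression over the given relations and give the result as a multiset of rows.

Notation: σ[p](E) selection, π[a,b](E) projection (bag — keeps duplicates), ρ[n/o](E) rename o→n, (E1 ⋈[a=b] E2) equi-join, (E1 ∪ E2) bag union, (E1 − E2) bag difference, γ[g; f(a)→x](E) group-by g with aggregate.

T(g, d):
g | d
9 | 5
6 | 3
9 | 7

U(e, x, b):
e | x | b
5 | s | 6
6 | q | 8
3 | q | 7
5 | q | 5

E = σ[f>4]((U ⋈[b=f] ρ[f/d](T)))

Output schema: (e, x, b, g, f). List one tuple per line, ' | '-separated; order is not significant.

Row counts bottom-up:
  U → 4
  T → 3
  ρ[f/d](T) → 3
  (U ⋈[b=f] ρ[f/d](T)) → 2
  σ[f>4]((U ⋈[b=f] ρ[f/d](T))) → 2

== RESULT ==
e | x | b | g | f
3 | q | 7 | 9 | 7
5 | q | 5 | 9 | 5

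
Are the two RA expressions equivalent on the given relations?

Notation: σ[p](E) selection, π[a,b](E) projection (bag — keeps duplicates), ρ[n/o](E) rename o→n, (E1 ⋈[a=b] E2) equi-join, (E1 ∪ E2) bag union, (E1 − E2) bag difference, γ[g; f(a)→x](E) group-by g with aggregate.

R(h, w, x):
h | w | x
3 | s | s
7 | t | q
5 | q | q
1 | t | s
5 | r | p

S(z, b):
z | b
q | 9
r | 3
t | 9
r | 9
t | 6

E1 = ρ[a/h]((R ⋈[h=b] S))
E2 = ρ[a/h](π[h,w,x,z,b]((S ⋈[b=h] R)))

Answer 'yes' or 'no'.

E1 stepwise |·|:
  R → 5
  S → 5
  (R ⋈[h=b] S) → 1
  ρ[a/h]((R ⋈[h=b] S)) → 1
E2 stepwise |·|:
  S → 5
  R → 5
  (S ⋈[b=h] R) → 1
  π[h,w,x,z,b]((S ⋈[b=h] R)) → 1
  ρ[a/h](π[h,w,x,z,b]((S ⋈[b=h] R))) → 1

E1 and E2 produce the same multiset:
a | w | x | z | b
3 | s | s | r | 3

yes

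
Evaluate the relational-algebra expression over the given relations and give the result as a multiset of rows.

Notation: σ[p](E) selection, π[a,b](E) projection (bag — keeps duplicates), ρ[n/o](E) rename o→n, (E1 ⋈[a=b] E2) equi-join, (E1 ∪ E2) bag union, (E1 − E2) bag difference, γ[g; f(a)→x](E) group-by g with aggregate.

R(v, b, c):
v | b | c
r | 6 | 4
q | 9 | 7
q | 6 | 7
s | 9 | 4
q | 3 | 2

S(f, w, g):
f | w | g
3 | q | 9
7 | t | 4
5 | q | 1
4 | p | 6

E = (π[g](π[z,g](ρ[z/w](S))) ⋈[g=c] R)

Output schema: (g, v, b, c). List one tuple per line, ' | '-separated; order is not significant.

Subexpression sizes:
  S → 4
  ρ[z/w](S) → 4
  π[z,g](ρ[z/w](S)) → 4
  π[g](π[z,g](ρ[z/w](S))) → 4
  R → 5
  (π[g](π[z,g](ρ[z/w](S))) ⋈[g=c] R) → 2

== RESULT ==
g | v | b | c
4 | r | 6 | 4
4 | s | 9 | 4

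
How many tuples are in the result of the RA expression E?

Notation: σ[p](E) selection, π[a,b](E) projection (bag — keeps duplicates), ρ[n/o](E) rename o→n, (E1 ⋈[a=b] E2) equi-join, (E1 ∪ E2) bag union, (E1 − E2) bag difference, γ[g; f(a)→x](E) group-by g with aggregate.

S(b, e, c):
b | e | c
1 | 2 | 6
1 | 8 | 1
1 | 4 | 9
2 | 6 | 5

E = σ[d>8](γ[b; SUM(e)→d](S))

Per-node cardinality:
  S → 4
  γ[b; SUM(e)→d](S) → 2
  σ[d>8](γ[b; SUM(e)→d](S)) → 1

|E| = 1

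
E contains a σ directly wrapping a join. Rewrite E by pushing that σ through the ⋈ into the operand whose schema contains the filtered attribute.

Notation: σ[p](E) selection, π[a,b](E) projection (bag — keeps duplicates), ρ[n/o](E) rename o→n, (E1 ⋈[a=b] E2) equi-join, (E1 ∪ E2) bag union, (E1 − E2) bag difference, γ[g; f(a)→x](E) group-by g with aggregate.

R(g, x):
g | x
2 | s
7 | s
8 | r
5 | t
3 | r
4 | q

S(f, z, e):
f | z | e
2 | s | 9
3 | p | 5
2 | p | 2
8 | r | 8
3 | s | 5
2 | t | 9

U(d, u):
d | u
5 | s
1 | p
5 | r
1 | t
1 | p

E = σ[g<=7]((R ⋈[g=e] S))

σ filters on g, owned by the left side.
E' = (σ[g<=7](R) ⋈[g=e] S)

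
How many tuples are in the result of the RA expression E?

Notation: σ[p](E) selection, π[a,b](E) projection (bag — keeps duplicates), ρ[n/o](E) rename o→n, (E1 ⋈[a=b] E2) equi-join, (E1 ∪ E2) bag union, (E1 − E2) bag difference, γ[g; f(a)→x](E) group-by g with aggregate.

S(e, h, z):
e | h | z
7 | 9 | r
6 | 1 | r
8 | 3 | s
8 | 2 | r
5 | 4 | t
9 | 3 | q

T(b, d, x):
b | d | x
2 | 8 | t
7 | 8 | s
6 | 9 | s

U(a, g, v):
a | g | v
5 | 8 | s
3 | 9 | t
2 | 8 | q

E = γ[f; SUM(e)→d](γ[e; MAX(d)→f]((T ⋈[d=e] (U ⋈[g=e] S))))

Per-node cardinality:
  T → 3
  U → 3
  S → 6
  (U ⋈[g=e] S) → 5
  (T ⋈[d=e] (U ⋈[g=e] S)) → 9
  γ[e; MAX(d)→f]((T ⋈[d=e] (U ⋈[g=e] S))) → 2
  γ[f; SUM(e)→d](γ[e; MAX(d)→f]((T ⋈[d=e] (U ⋈[g=e] S)))) → 2

|E| = 2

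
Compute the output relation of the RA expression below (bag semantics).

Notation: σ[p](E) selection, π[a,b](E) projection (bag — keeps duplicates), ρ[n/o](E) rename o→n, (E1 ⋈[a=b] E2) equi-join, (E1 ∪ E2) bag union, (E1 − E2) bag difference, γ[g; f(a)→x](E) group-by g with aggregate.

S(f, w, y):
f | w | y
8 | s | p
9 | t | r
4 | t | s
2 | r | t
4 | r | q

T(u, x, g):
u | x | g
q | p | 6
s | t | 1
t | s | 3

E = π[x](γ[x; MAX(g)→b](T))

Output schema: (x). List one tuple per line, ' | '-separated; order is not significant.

Per-node cardinality:
  T → 3
  γ[x; MAX(g)→b](T) → 3
  π[x](γ[x; MAX(g)→b](T)) → 3

== RESULT ==
x
p
s
t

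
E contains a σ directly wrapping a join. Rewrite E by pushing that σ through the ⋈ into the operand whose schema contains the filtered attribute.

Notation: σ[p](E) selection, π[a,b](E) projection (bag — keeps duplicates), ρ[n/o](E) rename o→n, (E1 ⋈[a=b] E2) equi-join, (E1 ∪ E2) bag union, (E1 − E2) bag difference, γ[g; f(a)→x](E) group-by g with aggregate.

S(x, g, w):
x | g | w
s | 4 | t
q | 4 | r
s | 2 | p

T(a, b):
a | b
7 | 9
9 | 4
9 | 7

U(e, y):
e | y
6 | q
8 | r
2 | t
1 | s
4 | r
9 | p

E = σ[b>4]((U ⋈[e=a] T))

σ filters on b, owned by the right side.
E' = (U ⋈[e=a] σ[b>4](T))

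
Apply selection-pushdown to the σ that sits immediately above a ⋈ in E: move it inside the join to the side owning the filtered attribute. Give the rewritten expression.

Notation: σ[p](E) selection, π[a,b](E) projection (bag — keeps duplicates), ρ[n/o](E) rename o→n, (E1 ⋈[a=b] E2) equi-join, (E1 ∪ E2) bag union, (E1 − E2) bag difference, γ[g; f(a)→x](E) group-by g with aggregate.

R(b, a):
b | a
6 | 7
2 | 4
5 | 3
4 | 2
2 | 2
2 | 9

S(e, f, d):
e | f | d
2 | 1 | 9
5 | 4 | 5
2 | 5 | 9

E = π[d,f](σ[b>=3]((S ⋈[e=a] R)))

σ filters on b, owned by the right side.
E' = π[d,f]((S ⋈[e=a] σ[b>=3](R)))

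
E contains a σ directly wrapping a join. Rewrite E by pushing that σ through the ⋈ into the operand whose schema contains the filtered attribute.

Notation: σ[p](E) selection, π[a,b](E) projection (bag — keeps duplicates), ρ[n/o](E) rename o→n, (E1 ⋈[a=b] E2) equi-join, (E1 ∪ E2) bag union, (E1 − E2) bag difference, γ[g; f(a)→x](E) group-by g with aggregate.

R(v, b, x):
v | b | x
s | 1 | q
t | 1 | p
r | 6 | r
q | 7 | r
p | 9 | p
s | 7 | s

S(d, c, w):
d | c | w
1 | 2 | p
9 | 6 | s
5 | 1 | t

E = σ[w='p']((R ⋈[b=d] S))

σ filters on w, owned by the right side.
E' = (R ⋈[b=d] σ[w='p'](S))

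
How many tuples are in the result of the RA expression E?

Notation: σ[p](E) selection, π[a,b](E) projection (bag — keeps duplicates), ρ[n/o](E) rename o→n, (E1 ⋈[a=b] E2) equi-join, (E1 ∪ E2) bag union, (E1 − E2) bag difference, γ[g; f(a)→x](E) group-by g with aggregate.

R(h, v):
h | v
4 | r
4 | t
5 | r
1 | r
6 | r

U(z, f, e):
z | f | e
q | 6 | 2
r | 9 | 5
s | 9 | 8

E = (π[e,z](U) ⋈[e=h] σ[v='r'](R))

Per-node cardinality:
  U → 3
  π[e,z](U) → 3
  R → 5
  σ[v='r'](R) → 4
  (π[e,z](U) ⋈[e=h] σ[v='r'](R)) → 1

|E| = 1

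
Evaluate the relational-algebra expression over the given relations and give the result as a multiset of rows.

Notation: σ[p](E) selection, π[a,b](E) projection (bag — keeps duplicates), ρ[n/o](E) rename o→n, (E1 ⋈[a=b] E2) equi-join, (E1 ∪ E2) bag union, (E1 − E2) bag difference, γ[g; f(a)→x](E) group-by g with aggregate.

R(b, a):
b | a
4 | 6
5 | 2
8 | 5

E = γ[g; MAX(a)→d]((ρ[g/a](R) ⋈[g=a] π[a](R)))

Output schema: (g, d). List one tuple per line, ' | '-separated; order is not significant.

Stepwise |·|:
  R → 3
  ρ[g/a](R) → 3
  R → 3
  π[a](R) → 3
  (ρ[g/a](R) ⋈[g=a] π[a](R)) → 3
  γ[g; MAX(a)→d]((ρ[g/a](R) ⋈[g=a] π[a](R))) → 3

== RESULT ==
g | d
2 | 2
5 | 5
6 | 6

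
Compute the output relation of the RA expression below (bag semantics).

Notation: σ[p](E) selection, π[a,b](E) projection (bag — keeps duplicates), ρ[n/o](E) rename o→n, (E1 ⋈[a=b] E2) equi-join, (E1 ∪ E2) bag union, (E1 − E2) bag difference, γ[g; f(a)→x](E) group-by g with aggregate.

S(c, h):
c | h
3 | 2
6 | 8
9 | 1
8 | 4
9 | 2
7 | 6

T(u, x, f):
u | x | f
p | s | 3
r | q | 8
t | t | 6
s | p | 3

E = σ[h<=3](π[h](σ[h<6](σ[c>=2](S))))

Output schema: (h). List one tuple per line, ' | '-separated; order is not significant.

Stepwise |·|:
  S → 6
  σ[c>=2](S) → 6
  σ[h<6](σ[c>=2](S)) → 4
  π[h](σ[h<6](σ[c>=2](S))) → 4
  σ[h<=3](π[h](σ[h<6](σ[c>=2](S)))) → 3

== RESULT ==
h
1
2
2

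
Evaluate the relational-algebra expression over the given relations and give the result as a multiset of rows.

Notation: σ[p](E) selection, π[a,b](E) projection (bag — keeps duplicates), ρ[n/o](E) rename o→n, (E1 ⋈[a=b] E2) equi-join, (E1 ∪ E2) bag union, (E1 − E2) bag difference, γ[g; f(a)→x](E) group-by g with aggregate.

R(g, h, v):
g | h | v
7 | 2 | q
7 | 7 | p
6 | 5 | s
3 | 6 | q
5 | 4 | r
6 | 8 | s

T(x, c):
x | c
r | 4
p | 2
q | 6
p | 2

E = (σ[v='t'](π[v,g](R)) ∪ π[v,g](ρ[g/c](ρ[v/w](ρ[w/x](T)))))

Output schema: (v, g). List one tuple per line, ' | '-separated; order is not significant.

Subexpression sizes:
  R → 6
  π[v,g](R) → 6
  σ[v='t'](π[v,g](R)) → 0
  T → 4
  ρ[w/x](T) → 4
  ρ[v/w](ρ[w/x](T)) → 4
  ρ[g/c](ρ[v/w](ρ[w/x](T))) → 4
  π[v,g](ρ[g/c](ρ[v/w](ρ[w/x](T)))) → 4
  (σ[v='t'](π[v,g](R)) ∪ π[v,g](ρ[g/c](ρ[v/w](ρ[w/x](T))))) → 4

== RESULT ==
v | g
p | 2
p | 2
q | 6
r | 4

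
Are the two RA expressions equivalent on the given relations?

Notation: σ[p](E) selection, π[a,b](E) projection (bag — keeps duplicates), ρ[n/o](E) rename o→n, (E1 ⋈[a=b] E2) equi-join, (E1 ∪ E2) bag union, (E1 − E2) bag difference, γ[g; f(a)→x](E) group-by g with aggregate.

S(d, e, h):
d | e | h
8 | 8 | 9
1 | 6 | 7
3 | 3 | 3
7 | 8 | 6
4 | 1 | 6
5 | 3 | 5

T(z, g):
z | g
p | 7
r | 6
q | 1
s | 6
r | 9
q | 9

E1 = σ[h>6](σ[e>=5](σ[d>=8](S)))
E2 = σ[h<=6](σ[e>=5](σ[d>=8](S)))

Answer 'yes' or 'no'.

E1 row counts bottom-up:
  S → 6
  σ[d>=8](S) → 1
  σ[e>=5](σ[d>=8](S)) → 1
  σ[h>6](σ[e>=5](σ[d>=8](S))) → 1
E2 row counts bottom-up:
  S → 6
  σ[d>=8](S) → 1
  σ[e>=5](σ[d>=8](S)) → 1
  σ[h<=6](σ[e>=5](σ[d>=8](S))) → 0

E1 result:
d | e | h
8 | 8 | 9
E2 result:
d | e | h
(0 rows)
Witness: (8, 8, 9) appears 1× in E1 but 0× in E2.

no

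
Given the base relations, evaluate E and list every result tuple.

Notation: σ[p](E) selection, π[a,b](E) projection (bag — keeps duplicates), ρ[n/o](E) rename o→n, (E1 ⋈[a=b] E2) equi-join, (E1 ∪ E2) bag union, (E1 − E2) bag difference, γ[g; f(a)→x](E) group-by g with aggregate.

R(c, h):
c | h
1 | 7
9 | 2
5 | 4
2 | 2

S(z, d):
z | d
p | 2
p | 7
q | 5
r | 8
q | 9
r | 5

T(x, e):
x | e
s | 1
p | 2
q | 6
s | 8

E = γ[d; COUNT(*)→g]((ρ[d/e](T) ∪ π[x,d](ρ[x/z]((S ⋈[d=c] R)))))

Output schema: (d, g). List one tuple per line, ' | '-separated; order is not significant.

Stepwise |·|:
  T → 4
  ρ[d/e](T) → 4
  S → 6
  R → 4
  (S ⋈[d=c] R) → 4
  ρ[x/z]((S ⋈[d=c] R)) → 4
  π[x,d](ρ[x/z]((S ⋈[d=c] R))) → 4
  (ρ[d/e](T) ∪ π[x,d](ρ[x/z]((S ⋈[d=c] R)))) → 8
  γ[d; COUNT(*)→g]((ρ[d/e](T) ∪ π[x,d](ρ[x/z]((S ⋈[d=c] R))))) → 6

== RESULT ==
d | g
1 | 1
2 | 2
5 | 2
6 | 1
8 | 1
9 | 1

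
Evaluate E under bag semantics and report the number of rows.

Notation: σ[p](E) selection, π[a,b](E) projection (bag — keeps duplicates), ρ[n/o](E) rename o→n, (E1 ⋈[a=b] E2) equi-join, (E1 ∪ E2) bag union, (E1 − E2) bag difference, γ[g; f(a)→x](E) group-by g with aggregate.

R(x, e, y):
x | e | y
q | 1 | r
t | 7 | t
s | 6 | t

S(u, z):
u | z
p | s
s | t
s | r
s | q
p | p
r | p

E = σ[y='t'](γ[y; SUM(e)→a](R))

Subexpression sizes:
  R → 3
  γ[y; SUM(e)→a](R) → 2
  σ[y='t'](γ[y; SUM(e)→a](R)) → 1

|E| = 1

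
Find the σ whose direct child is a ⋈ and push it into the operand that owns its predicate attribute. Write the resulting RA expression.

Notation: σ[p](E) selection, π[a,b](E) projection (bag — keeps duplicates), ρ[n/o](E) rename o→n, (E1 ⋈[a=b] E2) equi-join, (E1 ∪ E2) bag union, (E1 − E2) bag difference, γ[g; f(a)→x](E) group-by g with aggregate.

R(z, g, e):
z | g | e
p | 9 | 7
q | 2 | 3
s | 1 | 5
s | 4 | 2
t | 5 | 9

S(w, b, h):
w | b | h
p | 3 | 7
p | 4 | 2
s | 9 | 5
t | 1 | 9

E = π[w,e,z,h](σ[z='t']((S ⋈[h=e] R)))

σ filters on z, owned by the right side.
E' = π[w,e,z,h]((S ⋈[h=e] σ[z='t'](R)))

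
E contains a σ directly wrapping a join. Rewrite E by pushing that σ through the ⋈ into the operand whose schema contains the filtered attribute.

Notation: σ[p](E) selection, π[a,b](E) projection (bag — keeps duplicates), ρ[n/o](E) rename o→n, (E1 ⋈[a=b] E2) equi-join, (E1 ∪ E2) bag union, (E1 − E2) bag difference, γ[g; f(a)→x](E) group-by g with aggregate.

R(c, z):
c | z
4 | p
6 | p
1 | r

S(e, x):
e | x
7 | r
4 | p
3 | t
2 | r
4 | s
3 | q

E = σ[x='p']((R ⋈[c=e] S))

σ filters on x, owned by the right side.
E' = (R ⋈[c=e] σ[x='p'](S))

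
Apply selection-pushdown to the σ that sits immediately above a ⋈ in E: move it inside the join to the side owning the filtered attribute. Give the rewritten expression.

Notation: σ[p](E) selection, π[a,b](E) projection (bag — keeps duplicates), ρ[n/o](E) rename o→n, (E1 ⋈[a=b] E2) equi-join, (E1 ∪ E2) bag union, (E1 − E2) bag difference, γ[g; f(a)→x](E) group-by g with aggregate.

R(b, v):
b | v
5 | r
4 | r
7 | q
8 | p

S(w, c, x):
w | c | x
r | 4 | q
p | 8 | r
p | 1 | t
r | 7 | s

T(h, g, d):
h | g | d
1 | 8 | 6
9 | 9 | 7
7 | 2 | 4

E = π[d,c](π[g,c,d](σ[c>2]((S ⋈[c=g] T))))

σ filters on c, owned by the left side.
E' = π[d,c](π[g,c,d]((σ[c>2](S) ⋈[c=g] T)))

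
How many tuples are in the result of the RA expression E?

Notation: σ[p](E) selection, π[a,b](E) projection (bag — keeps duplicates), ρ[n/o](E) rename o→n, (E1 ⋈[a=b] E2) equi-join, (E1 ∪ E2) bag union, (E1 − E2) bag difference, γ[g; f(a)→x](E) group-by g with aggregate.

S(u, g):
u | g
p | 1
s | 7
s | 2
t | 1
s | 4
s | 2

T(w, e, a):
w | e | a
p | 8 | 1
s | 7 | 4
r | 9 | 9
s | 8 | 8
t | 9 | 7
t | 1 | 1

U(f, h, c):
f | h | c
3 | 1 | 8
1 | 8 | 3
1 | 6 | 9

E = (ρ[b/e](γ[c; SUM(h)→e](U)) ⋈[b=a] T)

Stepwise |·|:
  U → 3
  γ[c; SUM(h)→e](U) → 3
  ρ[b/e](γ[c; SUM(h)→e](U)) → 3
  T → 6
  (ρ[b/e](γ[c; SUM(h)→e](U)) ⋈[b=a] T) → 3

|E| = 3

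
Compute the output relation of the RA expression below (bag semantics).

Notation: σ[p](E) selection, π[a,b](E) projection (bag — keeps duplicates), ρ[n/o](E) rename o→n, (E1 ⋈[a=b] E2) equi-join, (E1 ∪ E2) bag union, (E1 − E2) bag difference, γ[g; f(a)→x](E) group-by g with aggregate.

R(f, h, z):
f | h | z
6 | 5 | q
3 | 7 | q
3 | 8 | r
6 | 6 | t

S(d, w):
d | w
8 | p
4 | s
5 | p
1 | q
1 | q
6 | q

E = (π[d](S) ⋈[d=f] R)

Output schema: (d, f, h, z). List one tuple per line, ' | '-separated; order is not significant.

Subexpression sizes:
  S → 6
  π[d](S) → 6
  R → 4
  (π[d](S) ⋈[d=f] R) → 2

== RESULT ==
d | f | h | z
6 | 6 | 5 | q
6 | 6 | 6 | t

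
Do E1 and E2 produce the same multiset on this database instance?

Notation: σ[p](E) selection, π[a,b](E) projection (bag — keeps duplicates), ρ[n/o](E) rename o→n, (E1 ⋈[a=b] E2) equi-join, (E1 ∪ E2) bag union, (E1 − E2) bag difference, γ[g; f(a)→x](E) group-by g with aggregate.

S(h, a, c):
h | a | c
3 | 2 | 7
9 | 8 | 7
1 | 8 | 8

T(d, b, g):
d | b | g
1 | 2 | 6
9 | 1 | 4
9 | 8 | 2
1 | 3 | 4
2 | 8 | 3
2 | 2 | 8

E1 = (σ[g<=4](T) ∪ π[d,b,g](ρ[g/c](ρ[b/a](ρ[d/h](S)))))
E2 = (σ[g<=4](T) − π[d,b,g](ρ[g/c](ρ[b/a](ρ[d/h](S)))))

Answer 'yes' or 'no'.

E1 stepwise |·|:
  T → 6
  σ[g<=4](T) → 4
  S → 3
  ρ[d/h](S) → 3
  ρ[b/a](ρ[d/h](S)) → 3
  ρ[g/c](ρ[b/a](ρ[d/h](S))) → 3
  π[d,b,g](ρ[g/c](ρ[b/a](ρ[d/h](S)))) → 3
  (σ[g<=4](T) ∪ π[d,b,g](ρ[g/c](ρ[b/a](ρ[d/h](S))))) → 7
E2 stepwise |·|:
  T → 6
  σ[g<=4](T) → 4
  S → 3
  ρ[d/h](S) → 3
  ρ[b/a](ρ[d/h](S)) → 3
  ρ[g/c](ρ[b/a](ρ[d/h](S))) → 3
  π[d,b,g](ρ[g/c](ρ[b/a](ρ[d/h](S)))) → 3
  (σ[g<=4](T) − π[d,b,g](ρ[g/c](ρ[b/a](ρ[d/h](S))))) → 4

E1 result:
d | b | g
1 | 3 | 4
1 | 8 | 8
2 | 8 | 3
3 | 2 | 7
9 | 1 | 4
9 | 8 | 2
9 | 8 | 7
E2 result:
d | b | g
1 | 3 | 4
2 | 8 | 3
9 | 1 | 4
9 | 8 | 2
Witness: (1, 8, 8) appears 1× in E1 but 0× in E2.

no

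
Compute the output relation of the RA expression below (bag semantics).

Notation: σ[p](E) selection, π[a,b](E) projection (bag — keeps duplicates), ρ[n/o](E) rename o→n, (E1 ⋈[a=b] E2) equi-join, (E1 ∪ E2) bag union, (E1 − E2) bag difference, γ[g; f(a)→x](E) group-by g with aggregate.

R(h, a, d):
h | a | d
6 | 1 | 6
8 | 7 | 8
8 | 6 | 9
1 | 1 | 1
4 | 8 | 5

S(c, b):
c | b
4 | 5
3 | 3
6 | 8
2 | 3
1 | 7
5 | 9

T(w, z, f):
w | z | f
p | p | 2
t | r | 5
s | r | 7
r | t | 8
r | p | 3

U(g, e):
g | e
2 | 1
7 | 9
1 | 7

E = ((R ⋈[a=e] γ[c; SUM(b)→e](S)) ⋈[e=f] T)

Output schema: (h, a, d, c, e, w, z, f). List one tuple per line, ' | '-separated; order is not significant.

Row counts bottom-up:
  R → 5
  S → 6
  γ[c; SUM(b)→e](S) → 6
  (R ⋈[a=e] γ[c; SUM(b)→e](S)) → 2
  T → 5
  ((R ⋈[a=e] γ[c; SUM(b)→e](S)) ⋈[e=f] T) → 2

== RESULT ==
h | a | d | c | e | w | z | f
4 | 8 | 5 | 6 | 8 | r | t | 8
8 | 7 | 8 | 1 | 7 | s | r | 7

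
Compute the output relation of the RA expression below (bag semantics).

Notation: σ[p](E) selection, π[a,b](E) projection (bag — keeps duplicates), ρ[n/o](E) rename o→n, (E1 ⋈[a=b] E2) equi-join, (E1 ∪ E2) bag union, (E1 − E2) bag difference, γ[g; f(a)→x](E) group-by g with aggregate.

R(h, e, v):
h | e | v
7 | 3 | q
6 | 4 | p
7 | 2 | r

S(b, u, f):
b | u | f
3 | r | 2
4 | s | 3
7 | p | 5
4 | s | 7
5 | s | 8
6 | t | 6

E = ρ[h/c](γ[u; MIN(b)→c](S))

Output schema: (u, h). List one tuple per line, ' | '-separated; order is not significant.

Subexpression sizes:
  S → 6
  γ[u; MIN(b)→c](S) → 4
  ρ[h/c](γ[u; MIN(b)→c](S)) → 4

== RESULT ==
u | h
p | 7
r | 3
s | 4
t | 6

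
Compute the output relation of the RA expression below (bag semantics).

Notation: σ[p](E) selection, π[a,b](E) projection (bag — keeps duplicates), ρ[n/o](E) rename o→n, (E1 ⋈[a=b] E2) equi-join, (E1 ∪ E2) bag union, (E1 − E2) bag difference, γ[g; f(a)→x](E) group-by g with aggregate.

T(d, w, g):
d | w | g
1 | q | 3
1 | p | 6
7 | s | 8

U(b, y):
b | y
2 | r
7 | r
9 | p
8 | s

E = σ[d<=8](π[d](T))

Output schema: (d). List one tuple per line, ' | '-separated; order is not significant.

Stepwise |·|:
  T → 3
  π[d](T) → 3
  σ[d<=8](π[d](T)) → 3

== RESULT ==
d
1
1
7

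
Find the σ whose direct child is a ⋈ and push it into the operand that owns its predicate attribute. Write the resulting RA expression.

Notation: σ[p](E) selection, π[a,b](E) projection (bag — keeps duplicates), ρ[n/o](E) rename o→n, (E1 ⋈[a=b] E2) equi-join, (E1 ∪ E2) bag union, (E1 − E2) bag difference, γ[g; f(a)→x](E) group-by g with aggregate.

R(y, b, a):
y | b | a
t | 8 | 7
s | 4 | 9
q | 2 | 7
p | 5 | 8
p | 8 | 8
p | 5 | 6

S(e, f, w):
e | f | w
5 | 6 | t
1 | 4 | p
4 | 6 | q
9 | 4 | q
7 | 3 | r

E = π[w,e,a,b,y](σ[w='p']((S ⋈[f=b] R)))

σ filters on w, owned by the left side.
E' = π[w,e,a,b,y]((σ[w='p'](S) ⋈[f=b] R))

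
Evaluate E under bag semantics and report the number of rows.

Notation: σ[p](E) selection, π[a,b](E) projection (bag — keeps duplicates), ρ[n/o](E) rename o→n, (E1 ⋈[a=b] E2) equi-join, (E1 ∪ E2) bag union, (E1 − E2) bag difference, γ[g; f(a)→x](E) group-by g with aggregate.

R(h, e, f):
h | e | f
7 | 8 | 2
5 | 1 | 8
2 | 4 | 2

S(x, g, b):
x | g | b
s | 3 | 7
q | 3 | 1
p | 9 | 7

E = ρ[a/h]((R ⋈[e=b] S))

Per-node cardinality:
  R → 3
  S → 3
  (R ⋈[e=b] S) → 1
  ρ[a/h]((R ⋈[e=b] S)) → 1

|E| = 1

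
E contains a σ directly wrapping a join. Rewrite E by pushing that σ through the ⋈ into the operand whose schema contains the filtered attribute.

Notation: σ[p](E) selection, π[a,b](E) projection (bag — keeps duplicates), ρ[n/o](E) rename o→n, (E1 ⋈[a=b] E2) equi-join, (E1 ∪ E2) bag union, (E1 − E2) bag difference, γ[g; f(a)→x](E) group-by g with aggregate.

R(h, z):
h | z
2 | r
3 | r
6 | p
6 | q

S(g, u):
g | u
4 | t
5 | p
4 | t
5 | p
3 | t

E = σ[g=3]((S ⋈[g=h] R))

σ filters on g, owned by the left side.
E' = (σ[g=3](S) ⋈[g=h] R)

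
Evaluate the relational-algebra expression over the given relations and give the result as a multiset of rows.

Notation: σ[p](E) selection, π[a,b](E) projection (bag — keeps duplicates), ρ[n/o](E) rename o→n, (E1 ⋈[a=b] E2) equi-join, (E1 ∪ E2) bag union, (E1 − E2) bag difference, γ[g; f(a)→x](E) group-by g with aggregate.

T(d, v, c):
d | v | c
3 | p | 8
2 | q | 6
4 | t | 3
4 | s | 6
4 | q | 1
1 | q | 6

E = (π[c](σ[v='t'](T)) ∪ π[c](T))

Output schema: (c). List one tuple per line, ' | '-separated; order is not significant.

Row counts bottom-up:
  T → 6
  σ[v='t'](T) → 1
  π[c](σ[v='t'](T)) → 1
  T → 6
  π[c](T) → 6
  (π[c](σ[v='t'](T)) ∪ π[c](T)) → 7

== RESULT ==
c
1
3
3
6
6
6
8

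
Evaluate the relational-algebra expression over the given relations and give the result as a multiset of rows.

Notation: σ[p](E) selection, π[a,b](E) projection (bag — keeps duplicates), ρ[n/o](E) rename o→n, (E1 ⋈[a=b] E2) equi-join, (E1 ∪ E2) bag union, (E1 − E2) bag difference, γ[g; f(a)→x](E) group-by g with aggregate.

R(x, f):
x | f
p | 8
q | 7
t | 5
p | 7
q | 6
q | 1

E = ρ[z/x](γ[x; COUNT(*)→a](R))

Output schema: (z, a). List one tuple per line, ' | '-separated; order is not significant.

Per-node cardinality:
  R → 6
  γ[x; COUNT(*)→a](R) → 3
  ρ[z/x](γ[x; COUNT(*)→a](R)) → 3

== RESULT ==
z | a
p | 2
q | 3
t | 1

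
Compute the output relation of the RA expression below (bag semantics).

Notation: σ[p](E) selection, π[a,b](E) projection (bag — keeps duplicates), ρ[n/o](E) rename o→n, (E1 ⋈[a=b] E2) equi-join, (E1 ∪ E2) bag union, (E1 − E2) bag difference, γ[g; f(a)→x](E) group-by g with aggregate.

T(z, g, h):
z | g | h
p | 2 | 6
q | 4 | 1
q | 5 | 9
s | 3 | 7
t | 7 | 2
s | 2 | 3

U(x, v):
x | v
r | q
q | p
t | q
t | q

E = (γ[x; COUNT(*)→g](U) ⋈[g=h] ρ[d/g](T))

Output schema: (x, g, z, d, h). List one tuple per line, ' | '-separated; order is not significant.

Row counts bottom-up:
  U → 4
  γ[x; COUNT(*)→g](U) → 3
  T → 6
  ρ[d/g](T) → 6
  (γ[x; COUNT(*)→g](U) ⋈[g=h] ρ[d/g](T)) → 3

== RESULT ==
x | g | z | d | h
q | 1 | q | 4 | 1
r | 1 | q | 4 | 1
t | 2 | t | 7 | 2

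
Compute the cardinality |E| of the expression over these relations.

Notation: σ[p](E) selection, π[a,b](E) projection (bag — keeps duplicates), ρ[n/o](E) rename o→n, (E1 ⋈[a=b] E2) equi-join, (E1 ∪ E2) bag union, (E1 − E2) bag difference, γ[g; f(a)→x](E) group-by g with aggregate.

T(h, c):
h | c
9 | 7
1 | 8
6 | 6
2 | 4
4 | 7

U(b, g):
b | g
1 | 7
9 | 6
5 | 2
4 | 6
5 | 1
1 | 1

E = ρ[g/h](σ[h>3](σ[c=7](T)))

Subexpression sizes:
  T → 5
  σ[c=7](T) → 2
  σ[h>3](σ[c=7](T)) → 2
  ρ[g/h](σ[h>3](σ[c=7](T))) → 2

|E| = 2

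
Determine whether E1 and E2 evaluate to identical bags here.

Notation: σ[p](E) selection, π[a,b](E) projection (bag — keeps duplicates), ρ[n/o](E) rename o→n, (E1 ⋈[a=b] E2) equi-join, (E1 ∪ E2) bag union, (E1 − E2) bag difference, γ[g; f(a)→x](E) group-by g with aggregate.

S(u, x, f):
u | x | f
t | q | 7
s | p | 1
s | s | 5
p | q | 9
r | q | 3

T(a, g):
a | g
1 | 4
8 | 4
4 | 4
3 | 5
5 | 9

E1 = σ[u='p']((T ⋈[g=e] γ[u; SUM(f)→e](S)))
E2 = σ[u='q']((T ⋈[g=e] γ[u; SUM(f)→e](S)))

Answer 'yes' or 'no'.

E1 stepwise |·|:
  T → 5
  S → 5
  γ[u; SUM(f)→e](S) → 4
  (T ⋈[g=e] γ[u; SUM(f)→e](S)) → 1
  σ[u='p']((T ⋈[g=e] γ[u; SUM(f)→e](S))) → 1
E2 stepwise |·|:
  T → 5
  S → 5
  γ[u; SUM(f)→e](S) → 4
  (T ⋈[g=e] γ[u; SUM(f)→e](S)) → 1
  σ[u='q']((T ⋈[g=e] γ[u; SUM(f)→e](S))) → 0

E1 result:
a | g | u | e
5 | 9 | p | 9
E2 result:
a | g | u | e
(0 rows)
Witness: (5, 9, 'p', 9) appears 1× in E1 but 0× in E2.

no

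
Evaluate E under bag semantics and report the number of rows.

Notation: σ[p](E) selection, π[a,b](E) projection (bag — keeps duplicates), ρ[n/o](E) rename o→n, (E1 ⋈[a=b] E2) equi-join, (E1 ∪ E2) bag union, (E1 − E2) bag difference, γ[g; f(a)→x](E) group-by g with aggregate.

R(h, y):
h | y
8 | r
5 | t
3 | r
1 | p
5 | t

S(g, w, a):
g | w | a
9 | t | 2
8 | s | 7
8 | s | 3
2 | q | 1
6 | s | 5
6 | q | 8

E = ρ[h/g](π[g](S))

Stepwise |·|:
  S → 6
  π[g](S) → 6
  ρ[h/g](π[g](S)) → 6

|E| = 6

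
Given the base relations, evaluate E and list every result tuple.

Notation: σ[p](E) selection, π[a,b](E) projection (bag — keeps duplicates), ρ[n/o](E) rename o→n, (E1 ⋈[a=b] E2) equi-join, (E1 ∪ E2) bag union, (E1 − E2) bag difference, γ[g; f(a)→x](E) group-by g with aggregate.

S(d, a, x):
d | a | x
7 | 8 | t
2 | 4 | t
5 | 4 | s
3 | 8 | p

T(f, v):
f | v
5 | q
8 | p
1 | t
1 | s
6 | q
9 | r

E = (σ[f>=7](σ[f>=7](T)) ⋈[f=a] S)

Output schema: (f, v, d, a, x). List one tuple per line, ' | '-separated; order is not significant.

Subexpression sizes:
  T → 6
  σ[f>=7](T) → 2
  σ[f>=7](σ[f>=7](T)) → 2
  S → 4
  (σ[f>=7](σ[f>=7](T)) ⋈[f=a] S) → 2

== RESULT ==
f | v | d | a | x
8 | p | 3 | 8 | p
8 | p | 7 | 8 | t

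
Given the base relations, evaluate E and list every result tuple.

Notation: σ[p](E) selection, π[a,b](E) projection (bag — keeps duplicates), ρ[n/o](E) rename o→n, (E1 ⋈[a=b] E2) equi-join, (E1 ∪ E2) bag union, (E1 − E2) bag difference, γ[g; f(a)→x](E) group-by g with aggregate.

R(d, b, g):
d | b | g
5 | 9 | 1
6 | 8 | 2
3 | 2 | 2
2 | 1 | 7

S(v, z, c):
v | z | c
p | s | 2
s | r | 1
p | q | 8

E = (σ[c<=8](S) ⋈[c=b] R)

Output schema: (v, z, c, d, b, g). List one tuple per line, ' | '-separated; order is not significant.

Per-node cardinality:
  S → 3
  σ[c<=8](S) → 3
  R → 4
  (σ[c<=8](S) ⋈[c=b] R) → 3

== RESULT ==
v | z | c | d | b | g
p | q | 8 | 6 | 8 | 2
p | s | 2 | 3 | 2 | 2
s | r | 1 | 2 | 1 | 7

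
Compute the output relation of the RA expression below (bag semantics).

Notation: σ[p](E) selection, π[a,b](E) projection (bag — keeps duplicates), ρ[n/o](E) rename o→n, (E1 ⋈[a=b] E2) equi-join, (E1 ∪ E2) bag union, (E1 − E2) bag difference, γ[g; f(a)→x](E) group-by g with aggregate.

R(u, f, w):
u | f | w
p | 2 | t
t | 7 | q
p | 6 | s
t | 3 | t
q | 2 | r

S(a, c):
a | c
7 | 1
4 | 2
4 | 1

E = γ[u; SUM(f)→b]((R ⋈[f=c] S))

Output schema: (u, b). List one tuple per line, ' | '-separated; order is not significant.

Subexpression sizes:
  R → 5
  S → 3
  (R ⋈[f=c] S) → 2
  γ[u; SUM(f)→b]((R ⋈[f=c] S)) → 2

== RESULT ==
u | b
p | 2
q | 2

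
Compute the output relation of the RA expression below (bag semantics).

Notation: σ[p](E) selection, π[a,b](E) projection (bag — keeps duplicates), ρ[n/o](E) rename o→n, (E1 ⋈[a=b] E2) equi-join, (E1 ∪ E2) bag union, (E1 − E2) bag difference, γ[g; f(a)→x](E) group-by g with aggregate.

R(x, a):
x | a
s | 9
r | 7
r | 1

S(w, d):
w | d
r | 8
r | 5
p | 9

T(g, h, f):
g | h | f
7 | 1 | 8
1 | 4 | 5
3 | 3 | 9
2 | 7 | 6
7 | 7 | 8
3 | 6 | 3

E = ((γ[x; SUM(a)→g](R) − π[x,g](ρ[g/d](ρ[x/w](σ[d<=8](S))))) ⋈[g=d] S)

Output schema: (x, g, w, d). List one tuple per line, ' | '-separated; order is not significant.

Per-node cardinality:
  R → 3
  γ[x; SUM(a)→g](R) → 2
  S → 3
  σ[d<=8](S) → 2
  ρ[x/w](σ[d<=8](S)) → 2
  ρ[g/d](ρ[x/w](σ[d<=8](S))) → 2
  π[x,g](ρ[g/d](ρ[x/w](σ[d<=8](S)))) → 2
  (γ[x; SUM(a)→g](R) − π[x,g](ρ[g/d](ρ[x/w](σ[d<=8](S))))) → 1
  S → 3
  ((γ[x; SUM(a)→g](R) − π[x,g](ρ[g/d](ρ[x/w](σ[d<=8](S))))) ⋈[g=d] S) → 1

== RESULT ==
x | g | w | d
s | 9 | p | 9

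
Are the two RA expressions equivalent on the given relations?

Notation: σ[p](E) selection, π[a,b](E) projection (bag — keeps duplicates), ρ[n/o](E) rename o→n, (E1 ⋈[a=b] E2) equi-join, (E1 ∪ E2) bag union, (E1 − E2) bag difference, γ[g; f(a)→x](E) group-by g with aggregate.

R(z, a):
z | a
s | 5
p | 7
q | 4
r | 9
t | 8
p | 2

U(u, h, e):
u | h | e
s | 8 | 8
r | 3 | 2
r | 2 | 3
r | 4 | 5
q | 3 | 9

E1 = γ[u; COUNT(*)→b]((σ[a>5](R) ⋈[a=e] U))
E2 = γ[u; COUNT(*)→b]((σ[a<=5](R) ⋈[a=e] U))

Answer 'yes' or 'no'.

E1 row counts bottom-up:
  R → 6
  σ[a>5](R) → 3
  U → 5
  (σ[a>5](R) ⋈[a=e] U) → 2
  γ[u; COUNT(*)→b]((σ[a>5](R) ⋈[a=e] U)) → 2
E2 row counts bottom-up:
  R → 6
  σ[a<=5](R) → 3
  U → 5
  (σ[a<=5](R) ⋈[a=e] U) → 2
  γ[u; COUNT(*)→b]((σ[a<=5](R) ⋈[a=e] U)) → 1

E1 result:
u | b
q | 1
s | 1
E2 result:
u | b
r | 2
Witness: ('r', 2) appears 0× in E1 but 1× in E2.

no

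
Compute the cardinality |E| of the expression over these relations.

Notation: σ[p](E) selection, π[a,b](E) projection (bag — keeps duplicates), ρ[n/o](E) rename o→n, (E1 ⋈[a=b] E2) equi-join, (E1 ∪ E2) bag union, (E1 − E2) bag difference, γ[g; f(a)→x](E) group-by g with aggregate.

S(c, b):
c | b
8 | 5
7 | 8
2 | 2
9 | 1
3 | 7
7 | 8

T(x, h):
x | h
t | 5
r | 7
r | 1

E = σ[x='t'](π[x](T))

Stepwise |·|:
  T → 3
  π[x](T) → 3
  σ[x='t'](π[x](T)) → 1

|E| = 1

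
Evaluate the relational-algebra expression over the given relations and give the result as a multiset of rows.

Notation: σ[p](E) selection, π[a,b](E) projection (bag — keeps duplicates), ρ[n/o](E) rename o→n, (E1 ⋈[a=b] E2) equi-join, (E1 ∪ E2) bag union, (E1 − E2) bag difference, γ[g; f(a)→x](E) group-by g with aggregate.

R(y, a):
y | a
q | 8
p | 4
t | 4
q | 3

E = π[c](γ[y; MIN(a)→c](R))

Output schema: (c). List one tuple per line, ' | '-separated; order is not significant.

Stepwise |·|:
  R → 4
  γ[y; MIN(a)→c](R) → 3
  π[c](γ[y; MIN(a)→c](R)) → 3

== RESULT ==
c
3
4
4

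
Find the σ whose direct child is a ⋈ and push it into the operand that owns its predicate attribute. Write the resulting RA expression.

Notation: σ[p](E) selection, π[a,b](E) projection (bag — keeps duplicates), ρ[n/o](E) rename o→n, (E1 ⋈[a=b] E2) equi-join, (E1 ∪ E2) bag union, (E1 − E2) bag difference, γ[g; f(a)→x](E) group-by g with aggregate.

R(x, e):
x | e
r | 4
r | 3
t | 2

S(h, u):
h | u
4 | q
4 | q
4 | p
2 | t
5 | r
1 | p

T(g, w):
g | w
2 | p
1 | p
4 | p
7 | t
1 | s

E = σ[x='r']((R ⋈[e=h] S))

σ filters on x, owned by the left side.
E' = (σ[x='r'](R) ⋈[e=h] S)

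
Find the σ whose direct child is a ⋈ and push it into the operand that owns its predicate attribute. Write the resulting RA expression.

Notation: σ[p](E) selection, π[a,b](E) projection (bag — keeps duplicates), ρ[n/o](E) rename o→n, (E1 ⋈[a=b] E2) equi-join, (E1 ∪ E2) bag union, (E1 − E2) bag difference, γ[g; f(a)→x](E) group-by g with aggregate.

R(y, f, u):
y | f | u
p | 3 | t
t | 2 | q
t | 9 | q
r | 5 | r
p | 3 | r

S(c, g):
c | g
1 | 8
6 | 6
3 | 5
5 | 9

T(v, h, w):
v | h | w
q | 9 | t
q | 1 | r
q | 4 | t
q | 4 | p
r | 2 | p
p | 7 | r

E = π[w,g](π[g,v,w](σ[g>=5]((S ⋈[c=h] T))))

σ filters on g, owned by the left side.
E' = π[w,g](π[g,v,w]((σ[g>=5](S) ⋈[c=h] T)))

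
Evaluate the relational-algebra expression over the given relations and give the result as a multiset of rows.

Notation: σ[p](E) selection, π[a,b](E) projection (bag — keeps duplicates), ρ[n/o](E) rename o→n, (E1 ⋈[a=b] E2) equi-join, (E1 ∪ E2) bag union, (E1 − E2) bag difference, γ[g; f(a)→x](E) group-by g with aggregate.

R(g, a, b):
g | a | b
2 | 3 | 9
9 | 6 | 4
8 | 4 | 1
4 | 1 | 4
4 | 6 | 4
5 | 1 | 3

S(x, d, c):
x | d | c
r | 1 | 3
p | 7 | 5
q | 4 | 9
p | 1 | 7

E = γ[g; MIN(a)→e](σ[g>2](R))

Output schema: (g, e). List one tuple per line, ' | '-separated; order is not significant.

Stepwise |·|:
  R → 6
  σ[g>2](R) → 5
  γ[g; MIN(a)→e](σ[g>2](R)) → 4

== RESULT ==
g | e
4 | 1
5 | 1
8 | 4
9 | 6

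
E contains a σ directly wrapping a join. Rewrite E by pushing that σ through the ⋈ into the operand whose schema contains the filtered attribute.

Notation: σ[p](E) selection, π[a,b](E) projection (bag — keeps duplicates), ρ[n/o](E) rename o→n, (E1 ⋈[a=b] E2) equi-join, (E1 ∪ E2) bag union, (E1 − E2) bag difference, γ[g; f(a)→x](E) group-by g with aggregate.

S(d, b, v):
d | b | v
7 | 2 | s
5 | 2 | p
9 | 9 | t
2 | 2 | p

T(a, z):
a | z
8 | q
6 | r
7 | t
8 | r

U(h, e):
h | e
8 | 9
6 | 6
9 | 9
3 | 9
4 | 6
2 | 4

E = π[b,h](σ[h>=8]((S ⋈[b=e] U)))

σ filters on h, owned by the right side.
E' = π[b,h]((S ⋈[b=e] σ[h>=8](U)))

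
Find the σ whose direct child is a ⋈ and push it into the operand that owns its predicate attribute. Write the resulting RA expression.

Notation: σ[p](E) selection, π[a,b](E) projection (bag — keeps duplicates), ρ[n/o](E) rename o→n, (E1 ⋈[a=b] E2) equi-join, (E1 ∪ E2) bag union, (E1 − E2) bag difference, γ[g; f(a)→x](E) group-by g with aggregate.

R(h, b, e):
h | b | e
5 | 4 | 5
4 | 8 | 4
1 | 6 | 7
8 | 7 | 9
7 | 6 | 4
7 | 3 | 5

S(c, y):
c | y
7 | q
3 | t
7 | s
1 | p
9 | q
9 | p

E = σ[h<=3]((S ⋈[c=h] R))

σ filters on h, owned by the right side.
E' = (S ⋈[c=h] σ[h<=3](R))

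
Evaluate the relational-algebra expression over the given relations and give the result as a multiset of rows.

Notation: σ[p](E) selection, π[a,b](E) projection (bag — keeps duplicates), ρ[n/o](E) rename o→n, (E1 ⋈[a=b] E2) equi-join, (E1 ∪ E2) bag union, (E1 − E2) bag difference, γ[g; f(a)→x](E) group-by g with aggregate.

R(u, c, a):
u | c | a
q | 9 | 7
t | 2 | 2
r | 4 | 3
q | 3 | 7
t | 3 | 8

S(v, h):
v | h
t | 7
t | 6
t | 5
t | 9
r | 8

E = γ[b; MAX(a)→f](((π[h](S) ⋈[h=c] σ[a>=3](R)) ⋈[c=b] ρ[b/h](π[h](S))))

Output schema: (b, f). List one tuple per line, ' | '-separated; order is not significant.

Row counts bottom-up:
  S → 5
  π[h](S) → 5
  R → 5
  σ[a>=3](R) → 4
  (π[h](S) ⋈[h=c] σ[a>=3](R)) → 1
  S → 5
  π[h](S) → 5
  ρ[b/h](π[h](S)) → 5
  ((π[h](S) ⋈[h=c] σ[a>=3](R)) ⋈[c=b] ρ[b/h](π[h](S))) → 1
  γ[b; MAX(a)→f](((π[h](S) ⋈[h=c] σ[a>=3](R)) ⋈[c=b] ρ[b/h](π[h](S)))) → 1

== RESULT ==
b | f
9 | 7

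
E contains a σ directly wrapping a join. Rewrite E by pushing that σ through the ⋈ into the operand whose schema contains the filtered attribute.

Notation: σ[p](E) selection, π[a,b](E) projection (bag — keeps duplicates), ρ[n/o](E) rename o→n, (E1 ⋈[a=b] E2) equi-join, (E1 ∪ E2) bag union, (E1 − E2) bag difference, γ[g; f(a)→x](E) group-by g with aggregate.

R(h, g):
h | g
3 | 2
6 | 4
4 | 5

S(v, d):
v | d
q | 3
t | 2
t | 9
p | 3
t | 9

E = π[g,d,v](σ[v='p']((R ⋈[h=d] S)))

σ filters on v, owned by the right side.
E' = π[g,d,v]((R ⋈[h=d] σ[v='p'](S)))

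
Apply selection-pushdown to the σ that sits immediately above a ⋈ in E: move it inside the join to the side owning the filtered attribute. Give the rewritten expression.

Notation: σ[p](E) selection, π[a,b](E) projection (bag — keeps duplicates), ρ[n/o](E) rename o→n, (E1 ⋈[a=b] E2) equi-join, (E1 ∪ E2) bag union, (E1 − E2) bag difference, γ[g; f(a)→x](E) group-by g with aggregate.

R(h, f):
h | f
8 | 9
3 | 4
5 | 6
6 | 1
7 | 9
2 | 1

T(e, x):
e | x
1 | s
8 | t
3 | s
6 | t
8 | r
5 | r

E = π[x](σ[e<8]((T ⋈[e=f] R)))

σ filters on e, owned by the left side.
E' = π[x]((σ[e<8](T) ⋈[e=f] R))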